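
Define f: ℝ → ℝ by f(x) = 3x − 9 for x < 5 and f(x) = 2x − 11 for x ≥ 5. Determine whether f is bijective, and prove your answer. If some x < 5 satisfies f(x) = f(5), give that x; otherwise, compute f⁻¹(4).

Both pieces are strictly increasing (slopes 3 and 2), so each is injective on its own interval.
The left piece maps (−∞, 5) onto (−∞, 6); the right piece maps [5, ∞) onto [−1, ∞).
These images overlap. In particular f(5) = −1 (right piece), and solving 3x − 9 = −1 on the left piece gives x = 8/3 < 5.
So f(8/3) = f(5) with 8/3 ≠ 5, and f is not injective, hence not bijective. This x = 8/3 is the requested value below 5.

8/3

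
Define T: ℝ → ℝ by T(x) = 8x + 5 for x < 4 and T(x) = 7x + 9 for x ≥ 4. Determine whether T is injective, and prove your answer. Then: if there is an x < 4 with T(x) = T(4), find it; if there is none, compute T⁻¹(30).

25/8

Both pieces are strictly increasing (slopes 8 and 7), so each is injective on its own interval.
The left piece maps (−∞, 4) onto (−∞, 37); the right piece maps [4, ∞) onto [37, ∞).
These images are disjoint, so no value is attained by both pieces. Thus T is injective.
Because the two images are disjoint, no x < 4 has T(x) = T(4), so we compute T⁻¹(30): 30 lies in (−∞, 37), so solve 8x + 5 = 30: x = (30 − 5)/8 = 25/8.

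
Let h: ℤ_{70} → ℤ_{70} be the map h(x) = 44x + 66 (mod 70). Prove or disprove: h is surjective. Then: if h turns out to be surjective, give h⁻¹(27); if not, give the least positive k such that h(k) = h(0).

Since gcd(44, 70) = 2, we have 44x ≡ 0 (mod 2) for all x, so h(x) ≡ 0 (mod 2).
But 1 ≢ 0 (mod 2), so 1 ∈ ℤ_{70} has no preimage. Thus h is not surjective.
Since h is not surjective, we find the least positive k with h(k) = h(0): this means 44k ≡ 0 (mod 70), i.e. 70 ∣ 44k. Since gcd(44, 70) = 2, dividing through by 2 this holds exactly when 35 ∣ 22k, and as gcd(22, 35) = 1, exactly when 35 ∣ k.
The smallest positive such k is 35.

35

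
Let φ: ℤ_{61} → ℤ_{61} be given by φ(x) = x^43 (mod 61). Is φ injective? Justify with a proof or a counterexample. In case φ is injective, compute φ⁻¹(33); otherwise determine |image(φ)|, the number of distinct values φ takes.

Since 61 is prime, the nonzero elements of ℤ_{61} form a cyclic group of order 60.
As gcd(43, 60) = 1, raising to the 43rd power is a bijection on this group: if x_1^43 ≡ x_2^43 then (x_1x_2^{−1})^43 = 1, and the only element of order dividing gcd(43, 60) = 1 is 1, so x_1 = x_2.
With φ(0) = 0 this makes φ injective on all of ℤ_{61}, hence bijective (finite equal-size domain and codomain). In particular φ is injective.
Since φ is injective, we find the preimage of 33. The inverse of x ↦ x^43 on (ℤ_{61})^× is x ↦ x^7, because 43·7 = 301 = 5·60 + 1 ≡ 1 (mod 60) and x^{60} = 1 for x ≠ 0 (Fermat). So φ⁻¹(33) = 33^7 mod 61.
Repeated squaring mod 61: 33^1 ≡ 33, 33^2 ≡ 33² = 1089 ≡ 52, 33^4 ≡ 52² = 2704 ≡ 20. Since 7 = 4 + 2 + 1, 33^7 ≡ 20·52·33: 20·52 = 1040 ≡ 3, then 3·33 = 99 ≡ 38. So 33^7 ≡ 38 (mod 61).
Hence φ⁻¹(33) = 38.

38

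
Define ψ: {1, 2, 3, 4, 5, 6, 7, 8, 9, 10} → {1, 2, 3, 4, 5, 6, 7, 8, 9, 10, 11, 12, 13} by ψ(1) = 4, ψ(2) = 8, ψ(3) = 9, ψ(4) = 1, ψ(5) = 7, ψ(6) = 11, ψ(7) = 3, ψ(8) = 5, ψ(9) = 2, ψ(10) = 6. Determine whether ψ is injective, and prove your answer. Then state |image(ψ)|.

10

The values ψ(1), …, ψ(10) are 4, 8, 9, 1, 7, 11, 3, 5, 2, 6 — all distinct.
So ψ(u) = ψ(v) only when u = v, and ψ is injective.
The image of ψ is {1, 2, 3, 4, 5, 6, 7, 8, 9, 11}, which has 10 elements.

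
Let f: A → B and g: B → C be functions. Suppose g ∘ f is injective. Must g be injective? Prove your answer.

not injective

No. Take A = {0, 1}, B = {0, 1, 2, 3}, C = {0, 1, 2, 3}, f(a) = a for each a ∈ A, and g(b) = 2 if b ∈ {2, 3} else g(b) = b.
Then g ∘ f = f is injective (A ⊂ B and f is the inclusion), but g(2) = g(3) = 2 with 2 ≠ 3, so g is not injective.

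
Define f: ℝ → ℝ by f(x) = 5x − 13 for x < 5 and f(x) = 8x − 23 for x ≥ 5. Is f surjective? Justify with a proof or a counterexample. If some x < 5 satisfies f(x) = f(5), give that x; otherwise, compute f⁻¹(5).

18/5

Both pieces are strictly increasing (slopes 5 and 8), so each is injective on its own interval.
The left piece maps (−∞, 5) onto (−∞, 12); the right piece maps [5, ∞) onto [17, ∞).
The union (−∞, 12) ∪ [17, ∞) omits the interval between 12 and 17; in particular 12 has no preimage. So f is not surjective.
Because the two images are disjoint, no x < 5 has f(x) = f(5), so we compute f⁻¹(5): 5 lies in (−∞, 12), so solve 5x − 13 = 5: x = (5 + 13)/5 = 18/5.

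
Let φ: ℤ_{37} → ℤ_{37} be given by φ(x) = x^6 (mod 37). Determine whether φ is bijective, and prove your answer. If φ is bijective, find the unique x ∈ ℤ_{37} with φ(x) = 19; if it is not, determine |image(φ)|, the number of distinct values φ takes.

φ(3): Repeated squaring mod 37: 3^1 ≡ 3, 3^2 ≡ 3² = 9, 3^4 ≡ 9² = 81 ≡ 7. Since 6 = 4 + 2, 3^6 ≡ 7·9: 7·9 = 63 ≡ 26. So 3^6 ≡ 26 (mod 37).
φ(4): Repeated squaring mod 37: 4^1 ≡ 4, 4^2 ≡ 4² = 16, 4^4 ≡ 16² = 256 ≡ 34. Since 6 = 4 + 2, 4^6 ≡ 34·16: 34·16 = 544 ≡ 26. So 4^6 ≡ 26 (mod 37).
So φ(3) = φ(4) = 26 while 3 ≠ 4, therefore φ is not injective, hence not bijective.
Since φ is not bijective, we determine |image(φ)|. Computing x^6 mod 37 for each x (by repeated squaring, reducing mod 37 at every step), the values φ(0), φ(1), …, φ(36) are: 0, 1, 27, 26, 26, 11, 36, 26, 36, 10, 1, 1, 10, 11, 36, 27, 10, 27, 11, 11, 27, 10, 27, 36, 11, 10, 1, 1, 10, 36, 26, 36, 11, 26, 26, 27, 1.
The distinct values are {0, 1, 10, 11, 26, 27, 36}; there are 7 of them.

7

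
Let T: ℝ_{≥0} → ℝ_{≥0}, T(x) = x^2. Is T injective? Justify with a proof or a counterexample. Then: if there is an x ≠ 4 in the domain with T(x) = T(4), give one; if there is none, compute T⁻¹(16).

On ℝ_{≥0}, x ↦ x^2 is strictly increasing, so T(a) = T(b) forces a = b. Therefore T is injective.
Since x ↦ x^2 is strictly increasing on ℝ_{≥0}, it is injective there, so no x ≠ 4 in the domain has T(x) = T(4). We therefore compute T⁻¹(16) = 16^{1/2} = 4 (indeed 4^2 = 16).

4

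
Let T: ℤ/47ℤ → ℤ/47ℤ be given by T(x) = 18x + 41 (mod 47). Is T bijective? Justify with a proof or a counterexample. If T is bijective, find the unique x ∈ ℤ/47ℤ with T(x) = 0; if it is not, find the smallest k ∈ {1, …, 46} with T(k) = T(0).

16

Recall that injectivity means: for all a, b in the domain, T(a) = T(b) implies a = b.
If T(a) = T(b), then 18a ≡ 18b (mod 47). Because gcd(18, 47) = 1, we may cancel 18 to get a ≡ b (mod 47).
We now compute 18⁻¹ mod 47 explicitly. Euclid's algorithm: 47 = 2·18 + 11, 18 = 1·11 + 7, 11 = 1·7 + 4, 7 = 1·4 + 3, 4 = 1·3 + 1; back-substituting gives 1 = 34·18 − 13·47, so 18⁻¹ ≡ 34 (mod 47).
For any y ∈ ℤ/47ℤ, x = 34(y − 41) mod 47 satisfies T(x) = 18·34(y − 41) + 41 ≡ y (since 18·34 ≡ 1 mod 47). So every y has a preimage.
So T is bijective.
Since T is bijective, we compute T⁻¹(0): solve 18x + 41 ≡ 0 (mod 47), i.e. 18x ≡ 6 (mod 47).
Multiplying by 18⁻¹ = 34 gives x ≡ 34·6 = 204 = 4·47 + 16 ≡ 16 (mod 47).
Check: T(16) = 18·16 + 41 = 329 = 7·47 + 0 ≡ 0 (mod 47).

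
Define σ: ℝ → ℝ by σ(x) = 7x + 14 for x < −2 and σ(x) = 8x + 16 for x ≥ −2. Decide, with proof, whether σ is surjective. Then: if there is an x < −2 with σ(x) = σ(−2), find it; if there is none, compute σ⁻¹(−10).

Both pieces are strictly increasing (slopes 7 and 8), so each is injective on its own interval.
The left piece maps (−∞, −2) onto (−∞, 0); the right piece maps [−2, ∞) onto [0, ∞).
These images together cover ℝ, so σ is surjective.
Because the two images are disjoint, no x < −2 has σ(x) = σ(−2), so we compute σ⁻¹(−10): −10 lies in (−∞, 0), so solve 7x + 14 = −10: x = (−10 − 14)/7 = −24/7.

-24/7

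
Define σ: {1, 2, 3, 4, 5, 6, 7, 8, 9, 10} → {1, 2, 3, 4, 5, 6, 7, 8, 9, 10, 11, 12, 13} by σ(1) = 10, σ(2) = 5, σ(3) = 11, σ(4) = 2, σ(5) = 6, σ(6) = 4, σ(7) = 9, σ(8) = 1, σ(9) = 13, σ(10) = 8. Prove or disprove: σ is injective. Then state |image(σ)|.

The values σ(1), …, σ(10) are 10, 5, 11, 2, 6, 4, 9, 1, 13, 8 — all distinct.
So σ(a) = σ(b) only when a = b, and σ is injective.
The image of σ is {1, 2, 4, 5, 6, 8, 9, 10, 11, 13}, which has 10 elements.

10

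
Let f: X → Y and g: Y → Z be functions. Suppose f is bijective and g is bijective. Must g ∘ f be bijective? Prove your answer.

bijective

Injectivity: if g(f(x_1)) = g(f(x_2)) then f(x_1) = f(x_2) (g injective) so x_1 = x_2 (f injective).
Surjectivity: for c ∈ Z pick b with g(b) = c, then a with f(a) = b; then (g ∘ f)(a) = c.
Hence g ∘ f is bijective.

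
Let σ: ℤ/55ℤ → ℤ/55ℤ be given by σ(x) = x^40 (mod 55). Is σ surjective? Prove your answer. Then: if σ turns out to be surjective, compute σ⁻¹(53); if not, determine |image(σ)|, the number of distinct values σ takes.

σ(1) = 1^40 = 1.
σ(2): Repeated squaring mod 55: 2^1 ≡ 2, 2^2 ≡ 2² = 4, 2^4 ≡ 4² = 16, 2^8 ≡ 16² = 256 ≡ 36, 2^16 ≡ 36² = 1296 ≡ 31, 2^32 ≡ 31² = 961 ≡ 26. Since 40 = 32 + 8, 2^40 ≡ 26·36: 26·36 = 936 ≡ 1. So 2^40 ≡ 1 (mod 55).
So σ(1) = σ(2) = 1 while 1 ≠ 2, so σ is not injective.
A non-injective map from the 55-element set ℤ/55ℤ to itself takes at most 54 distinct values, so it cannot be surjective. Therefore σ is not surjective.
Since σ is not surjective, we determine |image(σ)|. Computing x^40 mod 55 for each x (by repeated squaring, reducing mod 55 at every step), the values σ(0), σ(1), …, σ(54) are: 0, 1, 1, 1, 1, 45, 1, 1, 1, 1, 45, 11, 1, 1, 1, 45, 1, 1, 1, 1, 45, 1, 11, 1, 1, 45, 1, 1, 1, 1, 45, 1, 1, 11, 1, 45, 1, 1, 1, 1, 45, 1, 1, 1, 11, 45, 1, 1, 1, 1, 45, 1, 1, 1, 1.
The distinct values are {0, 1, 11, 45}; there are 4 of them.

4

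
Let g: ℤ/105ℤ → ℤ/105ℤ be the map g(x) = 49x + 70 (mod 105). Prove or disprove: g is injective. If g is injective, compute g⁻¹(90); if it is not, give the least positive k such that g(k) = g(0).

We have gcd(49, 105) = 7 > 1. Taking u = 0 and v = 15: g(0) = 70 and g(15) = 49·15 + 70 = 805 ≡ 70 (mod 105).
So g(0) = g(15) while 0 ≠ 15, so g is not injective.
Since g is not injective, we find the least positive k with g(k) = g(0): this means 49k ≡ 0 (mod 105), i.e. 105 ∣ 49k. Since gcd(49, 105) = 7, dividing through by 7 this holds exactly when 15 ∣ 7k, and as gcd(7, 15) = 1, exactly when 15 ∣ k.
The smallest positive such k is 15.

15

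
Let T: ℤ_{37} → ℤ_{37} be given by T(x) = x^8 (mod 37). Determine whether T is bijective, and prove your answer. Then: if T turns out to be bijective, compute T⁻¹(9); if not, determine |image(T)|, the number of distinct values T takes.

10

T(1) = 1^8 = 1.
T(6): Repeated squaring mod 37: 6^1 ≡ 6, 6^2 ≡ 6² = 36, 6^4 ≡ 36² = 1296 ≡ 1, 6^8 ≡ 1² = 1. So 6^8 ≡ 1 (mod 37).
So T(1) = T(6) = 1 while 1 ≠ 6, hence T is not injective, hence not bijective.
Since T is not bijective, we determine |image(T)|. Computing x^8 mod 37 for each x (by repeated squaring, reducing mod 37 at every step), the values T(0), T(1), …, T(36) are: 0, 1, 34, 12, 9, 16, 1, 16, 10, 33, 26, 10, 34, 9, 26, 7, 7, 33, 12, 12, 33, 7, 7, 26, 9, 34, 10, 26, 33, 10, 16, 1, 16, 9, 12, 34, 1.
The distinct values are {0, 1, 7, 9, 10, 12, 16, 26, 33, 34}; there are 10 of them.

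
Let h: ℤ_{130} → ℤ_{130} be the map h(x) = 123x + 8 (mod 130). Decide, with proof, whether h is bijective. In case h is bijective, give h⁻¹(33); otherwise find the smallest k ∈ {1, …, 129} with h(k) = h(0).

15

Recall that h is injective if h(u) = h(v) implies u = v.
If h(u) = h(v), then 123u ≡ 123v (mod 130). Because gcd(123, 130) = 1, we may cancel 123 to get u ≡ v (mod 130).
We now compute 123⁻¹ mod 130 explicitly. Euclid's algorithm: 130 = 1·123 + 7, 123 = 17·7 + 4, 7 = 1·4 + 3, 4 = 1·3 + 1; back-substituting gives 1 = 37·123 − 35·130, so 123⁻¹ ≡ 37 (mod 130).
Then y ↦ 37(y − 8) is a two-sided inverse to h, so every y ∈ ℤ_{130} has a preimage.
Thus h is bijective.
Since h is bijective, we find h⁻¹(33): we need 123x ≡ 33 − 8 ≡ 25 (mod 130). Using 123⁻¹ = 37: x ≡ 37·25 = 925 = 7·130 + 15, so x = 15.
Check: h(15) = 123·15 + 8 = 1853 = 14·130 + 33 ≡ 33 (mod 130).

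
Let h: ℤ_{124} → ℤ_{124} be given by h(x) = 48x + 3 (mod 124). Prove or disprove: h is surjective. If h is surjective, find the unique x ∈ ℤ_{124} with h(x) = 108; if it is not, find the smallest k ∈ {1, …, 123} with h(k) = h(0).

31

By definition, surjectivity means every element of the codomain has a preimage under h.
Since gcd(48, 124) = 4, we have 48x ≡ 0 (mod 4) for all x, so h(x) ≡ 3 (mod 4).
But 0 ≢ 3 (mod 4), so 0 ∈ ℤ_{124} has no preimage. Hence h is not surjective.
Since h is not surjective, we find the least positive k with h(k) = h(0): this means 48k ≡ 0 (mod 124), i.e. 124 ∣ 48k. Since gcd(48, 124) = 4, dividing through by 4 this holds exactly when 31 ∣ 12k, and as gcd(12, 31) = 1, exactly when 31 ∣ k.
The smallest positive such k is 31.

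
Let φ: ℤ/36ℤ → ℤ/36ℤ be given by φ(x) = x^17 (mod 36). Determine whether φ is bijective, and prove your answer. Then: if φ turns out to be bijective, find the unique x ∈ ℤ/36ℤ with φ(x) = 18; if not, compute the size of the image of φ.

φ(0) = 0^17 = 0.
φ(6): Repeated squaring mod 36: 6^1 ≡ 6, 6^2 ≡ 6² = 36 ≡ 0, 6^4 ≡ 0² = 0, 6^8 ≡ 0² = 0, 6^16 ≡ 0² = 0. Since 17 = 16 + 1, 6^17 ≡ 0·6: 0·6 = 0. So 6^17 ≡ 0 (mod 36).
So φ(0) = φ(6) = 0 while 0 ≠ 6, therefore φ is not injective, hence not bijective.
Since φ is not bijective, we determine |image(φ)|. Computing x^17 mod 36 for each x (by repeated squaring, reducing mod 36 at every step), the values φ(0), φ(1), …, φ(35) are: 0, 1, 32, 27, 16, 29, 0, 31, 8, 9, 28, 23, 0, 25, 20, 27, 4, 17, 0, 19, 32, 9, 16, 11, 0, 13, 8, 27, 28, 5, 0, 7, 20, 9, 4, 35.
The distinct values are {0, 1, 4, 5, 7, 8, 9, 11, 13, 16, 17, 19, 20, 23, 25, 27, 28, 29, 31, 32, 35}; there are 21 of them.

21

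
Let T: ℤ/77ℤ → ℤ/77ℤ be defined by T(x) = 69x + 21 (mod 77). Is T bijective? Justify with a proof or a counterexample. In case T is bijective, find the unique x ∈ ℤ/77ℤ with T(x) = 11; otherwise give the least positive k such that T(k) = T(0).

Suppose T(a) = T(b) in ℤ/77ℤ. Then 69a + 21 ≡ 69b + 21 (mod 77), therefore 69(a − b) ≡ 0 (mod 77).
Since gcd(69, 77) = 1, 69 is invertible modulo 77, hence a − b ≡ 0 (mod 77), i.e. a = b.
We now compute 69⁻¹ mod 77 explicitly. Euclid's algorithm: 77 = 1·69 + 8, 69 = 8·8 + 5, 8 = 1·5 + 3, 5 = 1·3 + 2, 3 = 1·2 + 1; back-substituting gives 1 = 48·69 − 43·77, so 69⁻¹ ≡ 48 (mod 77).
Then y ↦ 48(y − 21) is a two-sided inverse to T, so every y ∈ ℤ/77ℤ has a preimage.
Thus T is bijective.
Since T is bijective, we find T⁻¹(11): we need 69x ≡ 11 − 21 ≡ 67 (mod 77). Using 69⁻¹ = 48: x ≡ 48·67 = 3216 = 41·77 + 59, so x = 59.
Check: T(59) = 69·59 + 21 = 4092 = 53·77 + 11 ≡ 11 (mod 77).

59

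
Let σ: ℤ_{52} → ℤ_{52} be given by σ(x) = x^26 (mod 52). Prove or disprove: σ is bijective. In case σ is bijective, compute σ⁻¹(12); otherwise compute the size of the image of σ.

σ(12): Repeated squaring mod 52: 12^1 ≡ 12, 12^2 ≡ 12² = 144 ≡ 40, 12^4 ≡ 40² = 1600 ≡ 40, 12^8 ≡ 40² = 1600 ≡ 40, 12^16 ≡ 40² = 1600 ≡ 40. Since 26 = 16 + 8 + 2, 12^26 ≡ 40·40·40: 40·40 = 1600 ≡ 40, then 40·40 = 1600 ≡ 40. So 12^26 ≡ 40 (mod 52).
σ(14): Repeated squaring mod 52: 14^1 ≡ 14, 14^2 ≡ 14² = 196 ≡ 40, 14^4 ≡ 40² = 1600 ≡ 40, 14^8 ≡ 40² = 1600 ≡ 40, 14^16 ≡ 40² = 1600 ≡ 40. Since 26 = 16 + 8 + 2, 14^26 ≡ 40·40·40: 40·40 = 1600 ≡ 40, then 40·40 = 1600 ≡ 40. So 14^26 ≡ 40 (mod 52).
So σ(12) = σ(14) = 40 while 12 ≠ 14, so σ is not injective, hence not bijective.
Since σ is not bijective, we determine |image(σ)|. Computing x^26 mod 52 for each x (by repeated squaring, reducing mod 52 at every step), the values σ(0), σ(1), …, σ(51) are: 0, 1, 4, 9, 16, 25, 36, 49, 12, 29, 48, 17, 40, 13, 40, 17, 48, 29, 12, 49, 36, 25, 16, 9, 4, 1, 0, 1, 4, 9, 16, 25, 36, 49, 12, 29, 48, 17, 40, 13, 40, 17, 48, 29, 12, 49, 36, 25, 16, 9, 4, 1.
The distinct values are {0, 1, 4, 9, 12, 13, 16, 17, 25, 29, 36, 40, 48, 49}; there are 14 of them.

14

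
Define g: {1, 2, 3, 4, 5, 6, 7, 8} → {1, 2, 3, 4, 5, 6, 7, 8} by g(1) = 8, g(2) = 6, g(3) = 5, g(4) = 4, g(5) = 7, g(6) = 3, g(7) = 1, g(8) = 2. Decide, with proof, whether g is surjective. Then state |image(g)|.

8

Every element of the codomain has a preimage: 1 = g(7), 2 = g(8), 3 = g(6), 4 = g(4), 5 = g(3), 6 = g(2), 7 = g(5), 8 = g(1).
So g is surjective.
The image of g is {1, 2, 3, 4, 5, 6, 7, 8}, which has 8 elements.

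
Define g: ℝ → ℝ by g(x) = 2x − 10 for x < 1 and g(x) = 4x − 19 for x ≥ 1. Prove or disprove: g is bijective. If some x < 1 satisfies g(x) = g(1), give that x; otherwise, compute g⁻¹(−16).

-5/2

Both pieces are strictly increasing (slopes 2 and 4), so each is injective on its own interval.
The left piece maps (−∞, 1) onto (−∞, −8); the right piece maps [1, ∞) onto [−15, ∞).
These images overlap. In particular g(1) = −15 (right piece), and solving 2x − 10 = −15 on the left piece gives x = −5/2 < 1.
So g(−5/2) = g(1) with −5/2 ≠ 1, and g is not injective, hence not bijective. This x = −5/2 is the requested value below 1.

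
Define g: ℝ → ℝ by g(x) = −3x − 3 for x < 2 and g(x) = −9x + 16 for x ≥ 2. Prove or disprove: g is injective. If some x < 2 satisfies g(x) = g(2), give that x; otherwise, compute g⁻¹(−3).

Both pieces are strictly decreasing (slopes −3 and −9), so each is injective on its own interval.
The left piece maps (−∞, 2) onto (−9, ∞); the right piece maps [2, ∞) onto (−∞, −2].
These images overlap. In particular g(2) = −2 (right piece), and solving −3x − 3 = −2 on the left piece gives x = −1/3 < 2.
So g(−1/3) = g(2) with −1/3 ≠ 2, and g is not injective. This x = −1/3 is the requested value below 2.

-1/3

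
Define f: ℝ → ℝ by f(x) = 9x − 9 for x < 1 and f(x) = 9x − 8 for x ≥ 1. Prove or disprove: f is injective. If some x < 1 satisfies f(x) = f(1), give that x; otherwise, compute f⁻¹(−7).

Both pieces are strictly increasing (slopes 9 and 9), so each is injective on its own interval.
The left piece maps (−∞, 1) onto (−∞, 0); the right piece maps [1, ∞) onto [1, ∞).
These images are disjoint, so no value is attained by both pieces. So f is injective.
Because the two images are disjoint, no x < 1 has f(x) = f(1), so we compute f⁻¹(−7): −7 lies in (−∞, 0), so solve 9x − 9 = −7: x = (−7 + 9)/9 = 2/9.

2/9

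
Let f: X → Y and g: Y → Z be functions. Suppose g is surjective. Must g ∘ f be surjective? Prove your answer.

No. Take X = {0}, Y = Z = {0, 1, 2, 3, 4}, f(0) = 0, and g = identity (surjective).
Then (g ∘ f)(0) = 0, and 4 ∈ Z has no preimage under g ∘ f, so g ∘ f is not surjective.

not surjective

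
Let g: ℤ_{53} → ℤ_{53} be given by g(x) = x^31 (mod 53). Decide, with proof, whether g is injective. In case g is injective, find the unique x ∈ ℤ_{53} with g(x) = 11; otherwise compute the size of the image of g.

43

Since 53 is prime, the nonzero elements of ℤ_{53} form a cyclic group of order 52.
As gcd(31, 52) = 1, raising to the 31st power is a bijection on this group: if a^31 ≡ b^31 then (ab^{−1})^31 = 1, and the only element of order dividing gcd(31, 52) = 1 is 1, so a = b.
With g(0) = 0 this makes g injective on all of ℤ_{53}, hence bijective (finite equal-size domain and codomain). In particular g is injective.
Since g is injective, we find the preimage of 11. The inverse of x ↦ x^31 on (ℤ_{53})^× is x ↦ x^47, because 31·47 = 1457 = 28·52 + 1 ≡ 1 (mod 52) and x^{52} = 1 for x ≠ 0 (Fermat). So g⁻¹(11) = 11^47 mod 53.
Repeated squaring mod 53: 11^1 ≡ 11, 11^2 ≡ 11² = 121 ≡ 15, 11^4 ≡ 15² = 225 ≡ 13, 11^8 ≡ 13² = 169 ≡ 10, 11^16 ≡ 10² = 100 ≡ 47, 11^32 ≡ 47² = 2209 ≡ 36. Since 47 = 32 + 8 + 4 + 2 + 1, 11^47 ≡ 36·10·13·15·11: 36·10 = 360 ≡ 42, then 42·13 = 546 ≡ 16, then 16·15 = 240 ≡ 28, then 28·11 = 308 ≡ 43. So 11^47 ≡ 43 (mod 53).
Hence g⁻¹(11) = 43.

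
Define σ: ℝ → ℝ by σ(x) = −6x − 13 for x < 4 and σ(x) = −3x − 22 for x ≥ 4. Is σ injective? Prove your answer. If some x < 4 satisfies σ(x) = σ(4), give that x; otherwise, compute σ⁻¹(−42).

7/2

Both pieces are strictly decreasing (slopes −6 and −3), so each is injective on its own interval.
The left piece maps (−∞, 4) onto (−37, ∞); the right piece maps [4, ∞) onto (−∞, −34].
These images overlap. In particular σ(4) = −34 (right piece), and solving −6x − 13 = −34 on the left piece gives x = 7/2 < 4.
So σ(7/2) = σ(4) with 7/2 ≠ 4, and σ is not injective. This x = 7/2 is the requested value below 4.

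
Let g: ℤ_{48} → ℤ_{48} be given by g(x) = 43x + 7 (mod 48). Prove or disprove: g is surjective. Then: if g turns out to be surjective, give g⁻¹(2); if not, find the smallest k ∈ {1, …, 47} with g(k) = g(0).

Recall that surjectivity means every element of the codomain has a preimage under g.
Since gcd(43, 48) = 1, 43 is invertible modulo 48. Euclid's algorithm: 48 = 1·43 + 5, 43 = 8·5 + 3, 5 = 1·3 + 2, 3 = 1·2 + 1; back-substituting gives 1 = 19·43 − 17·48, so 43⁻¹ ≡ 19 (mod 48).
For any y ∈ ℤ_{48}, x = 19(y − 7) mod 48 satisfies g(x) = 43·19(y − 7) + 7 ≡ y (since 43·19 ≡ 1 mod 48). So every y has a preimage.
Thus g is surjective.
Since g is surjective, we compute g⁻¹(2): solve 43x + 7 ≡ 2 (mod 48), i.e. 43x ≡ 43 (mod 48).
Multiplying by 43⁻¹ = 19 gives x ≡ 19·43 = 817 = 17·48 + 1 ≡ 1 (mod 48).
Check: g(1) = 43·1 + 7 = 50 = 1·48 + 2 ≡ 2 (mod 48).

1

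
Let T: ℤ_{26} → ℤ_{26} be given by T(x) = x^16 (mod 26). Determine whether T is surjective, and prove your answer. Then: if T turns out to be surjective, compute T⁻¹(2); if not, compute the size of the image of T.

T(1) = 1^16 = 1.
T(5): Repeated squaring mod 26: 5^1 ≡ 5, 5^2 ≡ 5² = 25, 5^4 ≡ 25² = 625 ≡ 1, 5^8 ≡ 1² = 1, 5^16 ≡ 1² = 1. So 5^16 ≡ 1 (mod 26).
So T(1) = T(5) = 1 while 1 ≠ 5, hence T is not injective.
A non-injective map from the 26-element set ℤ_{26} to itself takes at most 25 distinct values, so it cannot be surjective. Therefore T is not surjective.
Since T is not surjective, we determine |image(T)|. Computing x^16 mod 26 for each x (by repeated squaring, reducing mod 26 at every step), the values T(0), T(1), …, T(25) are: 0, 1, 16, 3, 22, 1, 22, 9, 14, 9, 16, 3, 14, 13, 14, 3, 16, 9, 14, 9, 22, 1, 22, 3, 16, 1.
The distinct values are {0, 1, 3, 9, 13, 14, 16, 22}; there are 8 of them.

8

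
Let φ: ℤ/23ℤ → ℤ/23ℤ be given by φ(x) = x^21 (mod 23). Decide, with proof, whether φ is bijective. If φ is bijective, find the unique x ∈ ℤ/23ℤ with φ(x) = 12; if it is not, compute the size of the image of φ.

2

Since 23 is prime, the nonzero elements of ℤ/23ℤ form a cyclic group of order 22.
As gcd(21, 22) = 1, raising to the 21st power is a bijection on this group: if x_1^21 ≡ x_2^21 then (x_1x_2^{−1})^21 = 1, and the only element of order dividing gcd(21, 22) = 1 is 1, so x_1 = x_2.
With φ(0) = 0 this makes φ injective on all of ℤ/23ℤ, hence bijective (finite equal-size domain and codomain). In particular φ is bijective.
Since φ is bijective, we find the preimage of 12. The inverse of x ↦ x^21 on (ℤ/23ℤ)^× is x ↦ x^21, because 21·21 = 441 = 20·22 + 1 ≡ 1 (mod 22) and x^{22} = 1 for x ≠ 0 (Fermat). So φ⁻¹(12) = 12^21 mod 23.
Repeated squaring mod 23: 12^1 ≡ 12, 12^2 ≡ 12² = 144 ≡ 6, 12^4 ≡ 6² = 36 ≡ 13, 12^8 ≡ 13² = 169 ≡ 8, 12^16 ≡ 8² = 64 ≡ 18. Since 21 = 16 + 4 + 1, 12^21 ≡ 18·13·12: 18·13 = 234 ≡ 4, then 4·12 = 48 ≡ 2. So 12^21 ≡ 2 (mod 23).
Hence φ⁻¹(12) = 2.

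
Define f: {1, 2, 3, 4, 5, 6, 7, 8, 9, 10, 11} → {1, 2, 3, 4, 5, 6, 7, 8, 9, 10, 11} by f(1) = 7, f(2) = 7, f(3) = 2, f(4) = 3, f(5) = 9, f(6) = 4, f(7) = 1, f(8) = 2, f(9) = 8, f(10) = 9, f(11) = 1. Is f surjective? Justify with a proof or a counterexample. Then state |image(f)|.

7

No element maps to 5, so f is not surjective.
The image of f is {1, 2, 3, 4, 7, 8, 9}, which has 7 elements.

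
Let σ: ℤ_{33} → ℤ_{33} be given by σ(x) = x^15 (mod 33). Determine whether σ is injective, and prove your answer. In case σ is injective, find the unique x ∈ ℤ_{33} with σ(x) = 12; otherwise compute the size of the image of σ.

σ(1) = 1^15 = 1.
σ(4): Repeated squaring mod 33: 4^1 ≡ 4, 4^2 ≡ 4² = 16, 4^4 ≡ 16² = 256 ≡ 25, 4^8 ≡ 25² = 625 ≡ 31. Since 15 = 8 + 4 + 2 + 1, 4^15 ≡ 31·25·16·4: 31·25 = 775 ≡ 16, then 16·16 = 256 ≡ 25, then 25·4 = 100 ≡ 1. So 4^15 ≡ 1 (mod 33).
So σ(1) = σ(4) = 1 while 1 ≠ 4, hence σ is not injective.
Since σ is not injective, we determine |image(σ)|. Computing x^15 mod 33 for each x (by repeated squaring, reducing mod 33 at every step), the values σ(0), σ(1), …, σ(32) are: 0, 1, 32, 12, 1, 23, 21, 10, 32, 12, 10, 11, 12, 10, 23, 12, 1, 32, 21, 10, 23, 21, 22, 23, 21, 1, 23, 12, 10, 32, 21, 1, 32.
The distinct values are {0, 1, 10, 11, 12, 21, 22, 23, 32}; there are 9 of them.

9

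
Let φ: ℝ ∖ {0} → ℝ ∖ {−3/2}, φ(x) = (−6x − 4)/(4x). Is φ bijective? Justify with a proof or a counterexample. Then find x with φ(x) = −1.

Suppose φ(s) = φ(t). Cross-multiplying: (−6s − 4)(4t) = (−6t − 4)(4s).
Expanding both sides and cancelling the symmetric terms leaves 16·(s − t) = 0. Since 16 ≠ 0, s = t. Thus φ is injective.
For any y ≠ −3/2, solving y(4x) = −6x − 4 for x gives a well-defined x ≠ 0. So φ is surjective.
Therefore φ is bijective.
Solving φ(x) = −1: cross-multiplying gives −6x − 4 = −1(4x), which rearranges to −2x = 4, so x = −2.

-2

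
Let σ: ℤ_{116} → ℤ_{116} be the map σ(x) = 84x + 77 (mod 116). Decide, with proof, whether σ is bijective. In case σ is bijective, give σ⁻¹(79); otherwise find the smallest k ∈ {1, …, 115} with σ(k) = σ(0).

29

Recall that σ is injective when σ(u) = σ(v) forces u = v.
We have gcd(84, 116) = 4 > 1. Taking u = 0 and v = 29: σ(0) = 77 and σ(29) = 84·29 + 77 = 2513 ≡ 77 (mod 116).
So σ(0) = σ(29) while 0 ≠ 29, hence σ is not injective, hence not bijective.
Since σ is not bijective, we find the least positive k with σ(k) = σ(0): this means 84k ≡ 0 (mod 116), i.e. 116 ∣ 84k. Since gcd(84, 116) = 4, dividing through by 4 this holds exactly when 29 ∣ 21k, and as gcd(21, 29) = 1, exactly when 29 ∣ k.
The smallest positive such k is 29.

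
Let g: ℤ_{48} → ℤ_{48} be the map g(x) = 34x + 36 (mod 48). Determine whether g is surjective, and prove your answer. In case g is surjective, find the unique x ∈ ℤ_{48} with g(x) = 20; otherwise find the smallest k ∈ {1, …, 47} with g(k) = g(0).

Since gcd(34, 48) = 2, we have 34x ≡ 0 (mod 2) for all x, so g(x) ≡ 0 (mod 2).
But 1 ≢ 0 (mod 2), so 1 ∈ ℤ_{48} has no preimage. Therefore g is not surjective.
Since g is not surjective, we find the least positive k with g(k) = g(0): this means 34k ≡ 0 (mod 48), i.e. 48 ∣ 34k. Since gcd(34, 48) = 2, dividing through by 2 this holds exactly when 24 ∣ 17k, and as gcd(17, 24) = 1, exactly when 24 ∣ k.
The smallest positive such k is 24.

24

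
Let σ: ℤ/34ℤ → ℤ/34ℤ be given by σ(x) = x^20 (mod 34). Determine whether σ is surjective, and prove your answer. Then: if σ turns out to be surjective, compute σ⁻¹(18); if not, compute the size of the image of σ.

10

σ(3): Repeated squaring mod 34: 3^1 ≡ 3, 3^2 ≡ 3² = 9, 3^4 ≡ 9² = 81 ≡ 13, 3^8 ≡ 13² = 169 ≡ 33, 3^16 ≡ 33² = 1089 ≡ 1. Since 20 = 16 + 4, 3^20 ≡ 1·13: 1·13 = 13. So 3^20 ≡ 13 (mod 34).
σ(5): Repeated squaring mod 34: 5^1 ≡ 5, 5^2 ≡ 5² = 25, 5^4 ≡ 25² = 625 ≡ 13, 5^8 ≡ 13² = 169 ≡ 33, 5^16 ≡ 33² = 1089 ≡ 1. Since 20 = 16 + 4, 5^20 ≡ 1·13: 1·13 = 13. So 5^20 ≡ 13 (mod 34).
So σ(3) = σ(5) = 13 while 3 ≠ 5, thus σ is not injective.
A non-injective map from the 34-element set ℤ/34ℤ to itself takes at most 33 distinct values, so it cannot be surjective. So σ is not surjective.
Since σ is not surjective, we determine |image(σ)|. Computing x^20 mod 34 for each x (by repeated squaring, reducing mod 34 at every step), the values σ(0), σ(1), …, σ(33) are: 0, 1, 16, 13, 18, 13, 4, 21, 16, 33, 4, 21, 30, 1, 30, 33, 18, 17, 18, 33, 30, 1, 30, 21, 4, 33, 16, 21, 4, 13, 18, 13, 16, 1.
The distinct values are {0, 1, 4, 13, 16, 17, 18, 21, 30, 33}; there are 10 of them.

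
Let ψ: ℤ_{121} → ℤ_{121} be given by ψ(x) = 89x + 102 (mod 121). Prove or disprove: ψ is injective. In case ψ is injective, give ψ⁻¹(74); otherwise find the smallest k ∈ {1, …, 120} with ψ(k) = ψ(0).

Recall that ψ is injective if ψ(a) = ψ(b) implies a = b.
Suppose ψ(a) = ψ(b) in ℤ_{121}. Then 89a + 102 ≡ 89b + 102 (mod 121), thus 89(a − b) ≡ 0 (mod 121).
Since gcd(89, 121) = 1, 89 is invertible modulo 121, so a − b ≡ 0 (mod 121), i.e. a = b.
Therefore ψ is injective.
We now compute 89⁻¹ mod 121 explicitly. Euclid's algorithm: 121 = 1·89 + 32, 89 = 2·32 + 25, 32 = 1·25 + 7, 25 = 3·7 + 4, 7 = 1·4 + 3, 4 = 1·3 + 1; back-substituting gives 1 = 34·89 − 25·121, so 89⁻¹ ≡ 34 (mod 121).
Since ψ is injective, we find ψ⁻¹(74): we need 89x ≡ 74 − 102 ≡ 93 (mod 121). Using 89⁻¹ = 34: x ≡ 34·93 = 3162 = 26·121 + 16, so x = 16.
Check: ψ(16) = 89·16 + 102 = 1526 = 12·121 + 74 ≡ 74 (mod 121).

16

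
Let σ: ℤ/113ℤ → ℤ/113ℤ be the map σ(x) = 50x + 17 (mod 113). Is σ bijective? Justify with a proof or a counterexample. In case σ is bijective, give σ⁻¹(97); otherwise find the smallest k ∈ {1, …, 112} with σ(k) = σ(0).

92

If σ(x_1) = σ(x_2), then 50x_1 ≡ 50x_2 (mod 113). Because gcd(50, 113) = 1, we may cancel 50 to get x_1 ≡ x_2 (mod 113).
We now compute 50⁻¹ mod 113 explicitly. Euclid's algorithm: 113 = 2·50 + 13, 50 = 3·13 + 11, 13 = 1·11 + 2, 11 = 5·2 + 1; back-substituting gives 1 = 52·50 − 23·113, so 50⁻¹ ≡ 52 (mod 113).
For any y ∈ ℤ/113ℤ, x = 52(y − 17) mod 113 satisfies σ(x) = 50·52(y − 17) + 17 ≡ y (since 50·52 ≡ 1 mod 113). So every y has a preimage.
Thus σ is bijective.
Since σ is bijective, we find σ⁻¹(97): we need 50x ≡ 97 − 17 ≡ 80 (mod 113). Using 50⁻¹ = 52: x ≡ 52·80 = 4160 = 36·113 + 92, so x = 92.
Check: σ(92) = 50·92 + 17 = 4617 = 40·113 + 97 ≡ 97 (mod 113).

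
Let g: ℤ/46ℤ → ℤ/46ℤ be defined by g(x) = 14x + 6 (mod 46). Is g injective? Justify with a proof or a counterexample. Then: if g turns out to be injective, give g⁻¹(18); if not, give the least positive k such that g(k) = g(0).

We have gcd(14, 46) = 2 > 1. Taking u = 0 and v = 23: g(0) = 6 and g(23) = 14·23 + 6 = 328 ≡ 6 (mod 46).
So g(0) = g(23) while 0 ≠ 23, hence g is not injective.
Since g is not injective, we find the least positive k with g(k) = g(0): this means 14k ≡ 0 (mod 46), i.e. 46 ∣ 14k. Since gcd(14, 46) = 2, dividing through by 2 this holds exactly when 23 ∣ 7k, and as gcd(7, 23) = 1, exactly when 23 ∣ k.
The smallest positive such k is 23.

23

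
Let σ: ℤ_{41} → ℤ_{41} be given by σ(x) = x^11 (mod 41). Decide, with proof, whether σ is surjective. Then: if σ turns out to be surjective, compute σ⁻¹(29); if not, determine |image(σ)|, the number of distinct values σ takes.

15

Since 41 is prime, the nonzero elements of ℤ_{41} form a cyclic group of order 40.
As gcd(11, 40) = 1, raising to the 11th power is a bijection on this group: if s^11 ≡ t^11 then (st^{−1})^11 = 1, and the only element of order dividing gcd(11, 40) = 1 is 1, so s = t.
With σ(0) = 0 this makes σ injective on all of ℤ_{41}, hence bijective (finite equal-size domain and codomain). In particular σ is surjective.
Since σ is surjective, we find the preimage of 29. The inverse of x ↦ x^11 on (ℤ_{41})^× is x ↦ x^11, because 11·11 = 121 = 3·40 + 1 ≡ 1 (mod 40) and x^{40} = 1 for x ≠ 0 (Fermat). So σ⁻¹(29) = 29^11 mod 41.
Repeated squaring mod 41: 29^1 ≡ 29, 29^2 ≡ 29² = 841 ≡ 21, 29^4 ≡ 21² = 441 ≡ 31, 29^8 ≡ 31² = 961 ≡ 18. Since 11 = 8 + 2 + 1, 29^11 ≡ 18·21·29: 18·21 = 378 ≡ 9, then 9·29 = 261 ≡ 15. So 29^11 ≡ 15 (mod 41).
Hence σ⁻¹(29) = 15.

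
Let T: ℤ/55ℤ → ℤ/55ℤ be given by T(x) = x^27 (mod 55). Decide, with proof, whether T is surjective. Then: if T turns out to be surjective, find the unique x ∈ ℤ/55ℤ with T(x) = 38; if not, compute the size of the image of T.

Computing x^27 mod 55 for each x (by repeated squaring, reducing mod 55 at every step), the values T(0), T(1), …, T(54) are: 0, 1, 18, 42, 49, 25, 41, 28, 2, 4, 10, 11, 23, 7, 9, 5, 36, 8, 17, 24, 15, 21, 33, 12, 29, 20, 16, 3, 52, 39, 35, 26, 43, 22, 34, 40, 31, 38, 47, 19, 50, 46, 48, 32, 44, 45, 51, 53, 27, 14, 30, 6, 13, 37, 54.
Every element of ℤ/55ℤ appears exactly once in this list, so T is a bijection, and in particular surjective.
Since T is surjective, we read off the preimage of 38 from the same table: T(37) = 38, so T⁻¹(38) = 37.

37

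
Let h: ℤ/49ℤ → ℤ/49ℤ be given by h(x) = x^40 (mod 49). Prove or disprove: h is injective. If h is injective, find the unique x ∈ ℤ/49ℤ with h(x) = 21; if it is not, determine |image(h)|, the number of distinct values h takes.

h(0) = 0^40 = 0.
h(7): Repeated squaring mod 49: 7^1 ≡ 7, 7^2 ≡ 7² = 49 ≡ 0, 7^4 ≡ 0² = 0, 7^8 ≡ 0² = 0, 7^16 ≡ 0² = 0, 7^32 ≡ 0² = 0. Since 40 = 32 + 8, 7^40 ≡ 0·0: 0·0 = 0. So 7^40 ≡ 0 (mod 49).
So h(0) = h(7) = 0 while 0 ≠ 7, thus h is not injective.
Since h is not injective, we determine |image(h)|. Computing x^40 mod 49 for each x (by repeated squaring, reducing mod 49 at every step), the values h(0), h(1), …, h(48) are: 0, 1, 37, 11, 46, 2, 15, 0, 36, 23, 25, 32, 16, 29, 0, 22, 9, 39, 18, 30, 43, 0, 8, 44, 4, 4, 44, 8, 0, 43, 30, 18, 39, 9, 22, 0, 29, 16, 32, 25, 23, 36, 0, 15, 2, 46, 11, 37, 1.
The distinct values are {0, 1, 2, 4, 8, 9, 11, 15, 16, 18, 22, 23, 25, 29, 30, 32, 36, 37, 39, 43, 44, 46}; there are 22 of them.

22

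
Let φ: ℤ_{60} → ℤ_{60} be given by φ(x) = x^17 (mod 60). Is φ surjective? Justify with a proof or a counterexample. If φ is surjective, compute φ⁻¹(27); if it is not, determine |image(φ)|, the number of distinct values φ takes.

φ(0) = 0^17 = 0.
φ(30): Repeated squaring mod 60: 30^1 ≡ 30, 30^2 ≡ 30² = 900 ≡ 0, 30^4 ≡ 0² = 0, 30^8 ≡ 0² = 0, 30^16 ≡ 0² = 0. Since 17 = 16 + 1, 30^17 ≡ 0·30: 0·30 = 0. So 30^17 ≡ 0 (mod 60).
So φ(0) = φ(30) = 0 while 0 ≠ 30, thus φ is not injective.
A non-injective map from the 60-element set ℤ_{60} to itself takes at most 59 distinct values, so it cannot be surjective. Therefore φ is not surjective.
Since φ is not surjective, we determine |image(φ)|. Computing x^17 mod 60 for each x (by repeated squaring, reducing mod 60 at every step), the values φ(0), φ(1), …, φ(59) are: 0, 1, 32, 3, 4, 5, 36, 7, 8, 9, 40, 11, 12, 13, 44, 15, 16, 17, 48, 19, 20, 21, 52, 23, 24, 25, 56, 27, 28, 29, 0, 31, 32, 33, 4, 35, 36, 37, 8, 39, 40, 41, 12, 43, 44, 45, 16, 47, 48, 49, 20, 51, 52, 53, 24, 55, 56, 57, 28, 59.
The distinct values are {0, 1, 3, 4, 5, 7, 8, 9, 11, 12, 13, 15, 16, 17, 19, 20, 21, 23, 24, 25, 27, 28, 29, 31, 32, 33, 35, 36, 37, 39, 40, 41, 43, 44, 45, 47, 48, 49, 51, 52, 53, 55, 56, 57, 59}; there are 45 of them.

45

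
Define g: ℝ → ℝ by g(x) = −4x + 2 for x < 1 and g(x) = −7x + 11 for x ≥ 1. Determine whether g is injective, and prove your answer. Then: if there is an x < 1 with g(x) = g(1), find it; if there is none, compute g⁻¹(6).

-1/2

Both pieces are strictly decreasing (slopes −4 and −7), so each is injective on its own interval.
The left piece maps (−∞, 1) onto (−2, ∞); the right piece maps [1, ∞) onto (−∞, 4].
These images overlap. In particular g(1) = 4 (right piece), and solving −4x + 2 = 4 on the left piece gives x = −1/2 < 1.
So g(−1/2) = g(1) with −1/2 ≠ 1, and g is not injective. This x = −1/2 is the requested value below 1.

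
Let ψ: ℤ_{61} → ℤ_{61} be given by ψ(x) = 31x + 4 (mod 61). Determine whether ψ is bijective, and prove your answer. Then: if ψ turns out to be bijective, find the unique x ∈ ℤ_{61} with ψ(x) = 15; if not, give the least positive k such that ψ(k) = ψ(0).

Recall: ψ is injective if ψ(x_1) = ψ(x_2) implies x_1 = x_2.
If ψ(x_1) = ψ(x_2), then 31x_1 ≡ 31x_2 (mod 61). Because gcd(31, 61) = 1, we may cancel 31 to get x_1 ≡ x_2 (mod 61).
We now compute 31⁻¹ mod 61 explicitly. Euclid's algorithm: 61 = 1·31 + 30, 31 = 1·30 + 1; back-substituting gives 1 = 2·31 − 1·61, so 31⁻¹ ≡ 2 (mod 61).
Then y ↦ 2(y − 4) is a two-sided inverse to ψ, so every y ∈ ℤ_{61} has a preimage.
Thus ψ is bijective.
Since ψ is bijective, we find ψ⁻¹(15): we need 31x ≡ 15 − 4 ≡ 11 (mod 61). Using 31⁻¹ = 2: x ≡ 2·11 = 22, so x = 22.
Check: ψ(22) = 31·22 + 4 = 686 = 11·61 + 15 ≡ 15 (mod 61).

22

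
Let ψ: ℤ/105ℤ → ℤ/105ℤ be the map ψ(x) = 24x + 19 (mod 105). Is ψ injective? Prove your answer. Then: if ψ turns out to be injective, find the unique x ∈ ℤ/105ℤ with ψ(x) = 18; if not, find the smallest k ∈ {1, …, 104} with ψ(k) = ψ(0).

Recall: injectivity means: for all x_1, x_2 in the domain, ψ(x_1) = ψ(x_2) implies x_1 = x_2.
We have gcd(24, 105) = 3 > 1. Taking x_1 = 0 and x_2 = 35: ψ(0) = 19 and ψ(35) = 24·35 + 19 = 859 ≡ 19 (mod 105).
So ψ(0) = ψ(35) while 0 ≠ 35, therefore ψ is not injective.
Since ψ is not injective, we find the least positive k with ψ(k) = ψ(0): this means 24k ≡ 0 (mod 105), i.e. 105 ∣ 24k. Since gcd(24, 105) = 3, dividing through by 3 this holds exactly when 35 ∣ 8k, and as gcd(8, 35) = 1, exactly when 35 ∣ k.
The smallest positive such k is 35.

35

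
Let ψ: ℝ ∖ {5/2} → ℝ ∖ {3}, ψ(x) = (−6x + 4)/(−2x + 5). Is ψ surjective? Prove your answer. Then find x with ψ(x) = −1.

For any y ≠ 3, solving y(−2x + 5) = −6x + 4 for x gives a well-defined x ≠ 5/2. So ψ is surjective.
Solving ψ(x) = −1: cross-multiplying gives −6x + 4 = −1(−2x + 5), which rearranges to −8x = −9, so x = 9/8.

9/8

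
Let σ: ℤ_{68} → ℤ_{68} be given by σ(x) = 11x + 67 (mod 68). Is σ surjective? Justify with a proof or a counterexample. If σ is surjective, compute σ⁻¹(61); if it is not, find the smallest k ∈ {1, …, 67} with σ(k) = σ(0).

Since gcd(11, 68) = 1, 11 is invertible modulo 68. Euclid's algorithm: 68 = 6·11 + 2, 11 = 5·2 + 1; back-substituting gives 1 = 31·11 − 5·68, so 11⁻¹ ≡ 31 (mod 68).
Then y ↦ 31(y − 67) is a two-sided inverse to σ, so every y ∈ ℤ_{68} has a preimage.
So σ is surjective.
Since σ is surjective, we compute σ⁻¹(61): solve 11x + 67 ≡ 61 (mod 68), i.e. 11x ≡ 62 (mod 68).
Multiplying by 11⁻¹ = 31 gives x ≡ 31·62 = 1922 = 28·68 + 18 ≡ 18 (mod 68).
Check: σ(18) = 11·18 + 67 = 265 = 3·68 + 61 ≡ 61 (mod 68).

18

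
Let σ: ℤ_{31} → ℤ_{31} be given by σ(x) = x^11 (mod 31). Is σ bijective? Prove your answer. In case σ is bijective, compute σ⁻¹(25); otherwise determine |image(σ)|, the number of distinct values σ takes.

Since 31 is prime, the nonzero elements of ℤ_{31} form a cyclic group of order 30.
As gcd(11, 30) = 1, raising to the 11th power is a bijection on this group: if s^11 ≡ t^11 then (st^{−1})^11 = 1, and the only element of order dividing gcd(11, 30) = 1 is 1, so s = t.
With σ(0) = 0 this makes σ injective on all of ℤ_{31}, hence bijective (finite equal-size domain and codomain). In particular σ is bijective.
Since σ is bijective, we find the preimage of 25. The inverse of x ↦ x^11 on (ℤ_{31})^× is x ↦ x^11, because 11·11 = 121 = 4·30 + 1 ≡ 1 (mod 30) and x^{30} = 1 for x ≠ 0 (Fermat). So σ⁻¹(25) = 25^11 mod 31.
Repeated squaring mod 31: 25^1 ≡ 25, 25^2 ≡ 25² = 625 ≡ 5, 25^4 ≡ 5² = 25, 25^8 ≡ 25² = 625 ≡ 5. Since 11 = 8 + 2 + 1, 25^11 ≡ 5·5·25: 5·5 = 25, then 25·25 = 625 ≡ 5. So 25^11 ≡ 5 (mod 31).
Hence σ⁻¹(25) = 5.

5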